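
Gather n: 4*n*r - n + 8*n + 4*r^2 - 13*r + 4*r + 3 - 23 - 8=n*(4*r + 7) + 4*r^2 - 9*r - 28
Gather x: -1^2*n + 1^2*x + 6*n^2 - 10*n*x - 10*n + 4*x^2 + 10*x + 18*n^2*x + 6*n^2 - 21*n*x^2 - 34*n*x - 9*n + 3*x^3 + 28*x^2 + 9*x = 12*n^2 - 20*n + 3*x^3 + x^2*(32 - 21*n) + x*(18*n^2 - 44*n + 20)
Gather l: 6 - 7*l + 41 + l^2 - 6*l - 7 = l^2 - 13*l + 40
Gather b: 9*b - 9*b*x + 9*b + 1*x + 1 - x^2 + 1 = b*(18 - 9*x) - x^2 + x + 2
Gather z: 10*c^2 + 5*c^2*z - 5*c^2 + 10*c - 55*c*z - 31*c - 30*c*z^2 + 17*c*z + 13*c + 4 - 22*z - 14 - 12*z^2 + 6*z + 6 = 5*c^2 - 8*c + z^2*(-30*c - 12) + z*(5*c^2 - 38*c - 16) - 4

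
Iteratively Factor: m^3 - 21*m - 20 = (m - 5)*(m^2 + 5*m + 4) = (m - 5)*(m + 4)*(m + 1)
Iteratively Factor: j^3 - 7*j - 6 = (j + 2)*(j^2 - 2*j - 3) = (j - 3)*(j + 2)*(j + 1)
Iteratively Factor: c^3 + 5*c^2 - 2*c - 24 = (c - 2)*(c^2 + 7*c + 12) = (c - 2)*(c + 4)*(c + 3)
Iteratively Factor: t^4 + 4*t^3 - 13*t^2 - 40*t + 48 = (t + 4)*(t^3 - 13*t + 12) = (t - 3)*(t + 4)*(t^2 + 3*t - 4) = (t - 3)*(t + 4)^2*(t - 1)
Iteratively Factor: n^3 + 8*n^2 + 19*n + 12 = (n + 1)*(n^2 + 7*n + 12) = (n + 1)*(n + 4)*(n + 3)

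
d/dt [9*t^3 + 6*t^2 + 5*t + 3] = 27*t^2 + 12*t + 5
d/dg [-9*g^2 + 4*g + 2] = 4 - 18*g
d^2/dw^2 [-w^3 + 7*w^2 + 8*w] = 14 - 6*w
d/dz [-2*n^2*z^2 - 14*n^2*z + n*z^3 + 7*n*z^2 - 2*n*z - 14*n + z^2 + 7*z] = -4*n^2*z - 14*n^2 + 3*n*z^2 + 14*n*z - 2*n + 2*z + 7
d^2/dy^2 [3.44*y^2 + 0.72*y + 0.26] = 6.88000000000000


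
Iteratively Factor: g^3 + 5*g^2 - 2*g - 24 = (g - 2)*(g^2 + 7*g + 12) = (g - 2)*(g + 3)*(g + 4)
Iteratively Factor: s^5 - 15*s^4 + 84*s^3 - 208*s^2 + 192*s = (s - 4)*(s^4 - 11*s^3 + 40*s^2 - 48*s) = (s - 4)*(s - 3)*(s^3 - 8*s^2 + 16*s) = (s - 4)^2*(s - 3)*(s^2 - 4*s) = (s - 4)^3*(s - 3)*(s)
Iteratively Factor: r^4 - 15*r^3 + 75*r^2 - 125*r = (r)*(r^3 - 15*r^2 + 75*r - 125) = r*(r - 5)*(r^2 - 10*r + 25) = r*(r - 5)^2*(r - 5)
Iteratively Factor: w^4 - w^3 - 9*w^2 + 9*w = (w - 1)*(w^3 - 9*w) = w*(w - 1)*(w^2 - 9) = w*(w - 3)*(w - 1)*(w + 3)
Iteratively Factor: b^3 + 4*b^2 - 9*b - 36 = (b + 3)*(b^2 + b - 12) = (b - 3)*(b + 3)*(b + 4)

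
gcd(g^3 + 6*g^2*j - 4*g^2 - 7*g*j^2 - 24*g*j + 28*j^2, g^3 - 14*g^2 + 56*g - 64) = g - 4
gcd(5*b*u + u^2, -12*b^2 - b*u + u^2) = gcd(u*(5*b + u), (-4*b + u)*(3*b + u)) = 1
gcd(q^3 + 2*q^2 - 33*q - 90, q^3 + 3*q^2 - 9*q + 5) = q + 5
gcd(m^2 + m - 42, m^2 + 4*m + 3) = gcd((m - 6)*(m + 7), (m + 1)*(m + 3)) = 1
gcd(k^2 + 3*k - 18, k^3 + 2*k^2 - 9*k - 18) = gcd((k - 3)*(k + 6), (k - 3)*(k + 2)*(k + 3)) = k - 3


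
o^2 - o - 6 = (o - 3)*(o + 2)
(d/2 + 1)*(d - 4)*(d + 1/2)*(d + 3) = d^4/2 + 3*d^3/4 - 27*d^2/4 - 31*d/2 - 6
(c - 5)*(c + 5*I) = c^2 - 5*c + 5*I*c - 25*I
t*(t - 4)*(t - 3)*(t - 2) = t^4 - 9*t^3 + 26*t^2 - 24*t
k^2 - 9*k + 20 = (k - 5)*(k - 4)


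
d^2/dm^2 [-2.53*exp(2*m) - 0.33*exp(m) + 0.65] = (-10.12*exp(m) - 0.33)*exp(m)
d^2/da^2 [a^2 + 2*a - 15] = 2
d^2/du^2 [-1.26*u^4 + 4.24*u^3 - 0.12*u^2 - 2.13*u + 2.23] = -15.12*u^2 + 25.44*u - 0.24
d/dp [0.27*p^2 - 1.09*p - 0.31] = 0.54*p - 1.09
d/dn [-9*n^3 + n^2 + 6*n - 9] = -27*n^2 + 2*n + 6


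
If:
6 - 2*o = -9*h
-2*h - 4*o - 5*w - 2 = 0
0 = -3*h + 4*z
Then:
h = 4*z/3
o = 6*z + 3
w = -16*z/3 - 14/5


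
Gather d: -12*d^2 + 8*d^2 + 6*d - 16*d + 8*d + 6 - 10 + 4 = -4*d^2 - 2*d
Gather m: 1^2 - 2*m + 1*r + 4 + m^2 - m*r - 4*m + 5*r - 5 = m^2 + m*(-r - 6) + 6*r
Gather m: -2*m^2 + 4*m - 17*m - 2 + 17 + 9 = -2*m^2 - 13*m + 24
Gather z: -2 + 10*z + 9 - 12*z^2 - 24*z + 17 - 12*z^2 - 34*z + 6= -24*z^2 - 48*z + 30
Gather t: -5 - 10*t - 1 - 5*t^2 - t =-5*t^2 - 11*t - 6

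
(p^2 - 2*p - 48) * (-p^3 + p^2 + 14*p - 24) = -p^5 + 3*p^4 + 60*p^3 - 100*p^2 - 624*p + 1152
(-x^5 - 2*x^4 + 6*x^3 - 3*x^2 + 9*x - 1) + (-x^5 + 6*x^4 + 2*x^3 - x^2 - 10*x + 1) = -2*x^5 + 4*x^4 + 8*x^3 - 4*x^2 - x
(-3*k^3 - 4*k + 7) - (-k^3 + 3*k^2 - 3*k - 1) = -2*k^3 - 3*k^2 - k + 8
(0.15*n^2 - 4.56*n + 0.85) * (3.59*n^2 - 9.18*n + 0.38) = 0.5385*n^4 - 17.7474*n^3 + 44.9693*n^2 - 9.5358*n + 0.323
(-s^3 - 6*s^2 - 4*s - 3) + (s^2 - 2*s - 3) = -s^3 - 5*s^2 - 6*s - 6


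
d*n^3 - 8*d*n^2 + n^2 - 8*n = n*(n - 8)*(d*n + 1)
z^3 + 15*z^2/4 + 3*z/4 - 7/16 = (z - 1/4)*(z + 1/2)*(z + 7/2)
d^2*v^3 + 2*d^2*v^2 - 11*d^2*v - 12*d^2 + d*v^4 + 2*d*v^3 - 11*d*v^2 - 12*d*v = (d + v)*(v - 3)*(v + 4)*(d*v + d)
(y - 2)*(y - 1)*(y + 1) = y^3 - 2*y^2 - y + 2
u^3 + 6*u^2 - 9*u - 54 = (u - 3)*(u + 3)*(u + 6)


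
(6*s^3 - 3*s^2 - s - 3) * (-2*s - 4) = -12*s^4 - 18*s^3 + 14*s^2 + 10*s + 12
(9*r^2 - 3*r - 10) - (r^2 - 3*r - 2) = 8*r^2 - 8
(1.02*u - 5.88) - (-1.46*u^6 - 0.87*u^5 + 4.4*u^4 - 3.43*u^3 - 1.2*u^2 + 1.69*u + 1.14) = 1.46*u^6 + 0.87*u^5 - 4.4*u^4 + 3.43*u^3 + 1.2*u^2 - 0.67*u - 7.02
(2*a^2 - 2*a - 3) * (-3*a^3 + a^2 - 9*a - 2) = -6*a^5 + 8*a^4 - 11*a^3 + 11*a^2 + 31*a + 6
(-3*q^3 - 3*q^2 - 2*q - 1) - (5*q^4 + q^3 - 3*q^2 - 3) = -5*q^4 - 4*q^3 - 2*q + 2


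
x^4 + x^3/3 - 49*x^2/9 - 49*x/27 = x*(x - 7/3)*(x + 1/3)*(x + 7/3)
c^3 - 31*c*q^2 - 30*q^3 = (c - 6*q)*(c + q)*(c + 5*q)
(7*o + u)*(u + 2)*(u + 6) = 7*o*u^2 + 56*o*u + 84*o + u^3 + 8*u^2 + 12*u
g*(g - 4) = g^2 - 4*g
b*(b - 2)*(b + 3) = b^3 + b^2 - 6*b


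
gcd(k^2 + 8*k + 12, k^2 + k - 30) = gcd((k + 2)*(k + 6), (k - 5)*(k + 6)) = k + 6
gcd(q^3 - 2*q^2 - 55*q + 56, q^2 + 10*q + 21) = q + 7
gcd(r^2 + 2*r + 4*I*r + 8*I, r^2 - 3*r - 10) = r + 2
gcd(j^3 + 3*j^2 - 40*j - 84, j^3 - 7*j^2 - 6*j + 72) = j - 6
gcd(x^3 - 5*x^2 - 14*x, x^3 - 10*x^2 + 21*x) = x^2 - 7*x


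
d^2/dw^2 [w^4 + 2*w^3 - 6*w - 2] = 12*w*(w + 1)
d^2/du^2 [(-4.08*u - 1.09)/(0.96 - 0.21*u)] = (1.741194 - 5.55111512312578e-17*u)/(0.21*u - 0.96)^3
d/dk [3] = 0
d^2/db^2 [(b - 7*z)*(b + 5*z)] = 2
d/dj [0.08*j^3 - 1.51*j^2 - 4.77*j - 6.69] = 0.24*j^2 - 3.02*j - 4.77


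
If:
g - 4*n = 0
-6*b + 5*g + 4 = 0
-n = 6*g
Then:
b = 2/3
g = 0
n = 0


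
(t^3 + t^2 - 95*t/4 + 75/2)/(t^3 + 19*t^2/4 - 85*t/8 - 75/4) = 2*(2*t - 5)/(4*t + 5)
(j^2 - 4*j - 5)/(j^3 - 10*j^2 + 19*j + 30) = 1/(j - 6)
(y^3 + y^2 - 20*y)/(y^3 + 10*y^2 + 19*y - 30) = y*(y - 4)/(y^2 + 5*y - 6)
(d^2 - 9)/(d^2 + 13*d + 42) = (d^2 - 9)/(d^2 + 13*d + 42)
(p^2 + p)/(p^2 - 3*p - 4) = p/(p - 4)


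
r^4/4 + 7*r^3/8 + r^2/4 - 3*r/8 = r*(r/4 + 1/4)*(r - 1/2)*(r + 3)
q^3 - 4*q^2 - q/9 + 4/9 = (q - 4)*(q - 1/3)*(q + 1/3)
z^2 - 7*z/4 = z*(z - 7/4)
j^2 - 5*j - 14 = (j - 7)*(j + 2)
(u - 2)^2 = u^2 - 4*u + 4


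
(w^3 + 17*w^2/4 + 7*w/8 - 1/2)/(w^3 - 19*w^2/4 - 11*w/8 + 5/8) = (w + 4)/(w - 5)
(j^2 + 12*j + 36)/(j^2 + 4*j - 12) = (j + 6)/(j - 2)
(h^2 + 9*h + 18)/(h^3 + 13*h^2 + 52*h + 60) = (h + 3)/(h^2 + 7*h + 10)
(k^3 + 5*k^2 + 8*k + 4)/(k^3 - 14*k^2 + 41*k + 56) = (k^2 + 4*k + 4)/(k^2 - 15*k + 56)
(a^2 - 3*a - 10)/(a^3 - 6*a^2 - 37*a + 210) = (a + 2)/(a^2 - a - 42)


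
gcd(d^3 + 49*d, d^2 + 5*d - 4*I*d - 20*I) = 1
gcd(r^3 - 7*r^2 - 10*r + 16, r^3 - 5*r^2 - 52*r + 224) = r - 8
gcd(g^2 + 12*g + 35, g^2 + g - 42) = g + 7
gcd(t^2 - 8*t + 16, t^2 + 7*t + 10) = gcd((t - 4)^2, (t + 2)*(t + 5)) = 1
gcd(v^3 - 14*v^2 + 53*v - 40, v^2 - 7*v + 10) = v - 5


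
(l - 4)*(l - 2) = l^2 - 6*l + 8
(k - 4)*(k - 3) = k^2 - 7*k + 12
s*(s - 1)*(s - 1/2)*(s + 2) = s^4 + s^3/2 - 5*s^2/2 + s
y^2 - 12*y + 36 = (y - 6)^2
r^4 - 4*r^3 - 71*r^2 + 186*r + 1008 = (r - 8)*(r - 6)*(r + 3)*(r + 7)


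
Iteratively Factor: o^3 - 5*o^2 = (o - 5)*(o^2) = o*(o - 5)*(o)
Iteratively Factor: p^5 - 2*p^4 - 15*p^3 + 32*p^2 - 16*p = (p + 4)*(p^4 - 6*p^3 + 9*p^2 - 4*p) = (p - 1)*(p + 4)*(p^3 - 5*p^2 + 4*p) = p*(p - 1)*(p + 4)*(p^2 - 5*p + 4) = p*(p - 4)*(p - 1)*(p + 4)*(p - 1)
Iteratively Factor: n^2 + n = (n)*(n + 1)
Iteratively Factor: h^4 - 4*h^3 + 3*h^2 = (h - 3)*(h^3 - h^2) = (h - 3)*(h - 1)*(h^2) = h*(h - 3)*(h - 1)*(h)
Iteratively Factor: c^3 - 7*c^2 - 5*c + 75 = (c - 5)*(c^2 - 2*c - 15) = (c - 5)*(c + 3)*(c - 5)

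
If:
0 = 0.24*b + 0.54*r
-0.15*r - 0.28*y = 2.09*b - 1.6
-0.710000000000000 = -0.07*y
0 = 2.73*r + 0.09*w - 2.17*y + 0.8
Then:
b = -0.61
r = 0.27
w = 227.40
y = 10.14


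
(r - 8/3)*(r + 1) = r^2 - 5*r/3 - 8/3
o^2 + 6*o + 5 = (o + 1)*(o + 5)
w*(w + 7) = w^2 + 7*w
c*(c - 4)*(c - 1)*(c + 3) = c^4 - 2*c^3 - 11*c^2 + 12*c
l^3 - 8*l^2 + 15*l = l*(l - 5)*(l - 3)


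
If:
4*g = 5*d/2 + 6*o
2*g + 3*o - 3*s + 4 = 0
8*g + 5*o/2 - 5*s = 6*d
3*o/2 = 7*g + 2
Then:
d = -16/11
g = -2/11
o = 16/33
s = 56/33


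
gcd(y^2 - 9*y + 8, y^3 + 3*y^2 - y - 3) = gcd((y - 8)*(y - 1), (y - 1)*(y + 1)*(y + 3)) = y - 1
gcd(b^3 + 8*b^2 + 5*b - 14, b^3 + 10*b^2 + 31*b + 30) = b + 2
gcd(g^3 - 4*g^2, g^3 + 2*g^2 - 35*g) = g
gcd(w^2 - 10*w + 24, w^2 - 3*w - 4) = w - 4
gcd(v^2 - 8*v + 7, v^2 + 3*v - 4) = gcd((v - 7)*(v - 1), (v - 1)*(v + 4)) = v - 1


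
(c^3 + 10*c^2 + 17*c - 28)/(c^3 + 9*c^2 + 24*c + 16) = (c^2 + 6*c - 7)/(c^2 + 5*c + 4)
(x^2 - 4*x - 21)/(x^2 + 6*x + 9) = (x - 7)/(x + 3)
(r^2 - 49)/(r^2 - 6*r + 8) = (r^2 - 49)/(r^2 - 6*r + 8)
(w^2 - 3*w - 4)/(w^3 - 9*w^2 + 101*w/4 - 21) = 4*(w + 1)/(4*w^2 - 20*w + 21)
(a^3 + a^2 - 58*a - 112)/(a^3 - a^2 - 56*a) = (a + 2)/a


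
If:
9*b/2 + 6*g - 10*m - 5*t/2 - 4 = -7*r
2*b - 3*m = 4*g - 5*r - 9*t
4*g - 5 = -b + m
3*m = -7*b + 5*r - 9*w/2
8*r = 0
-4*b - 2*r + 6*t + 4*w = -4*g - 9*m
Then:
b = 16395/14377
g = 65187/57508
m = 9697/14377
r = 0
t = 6832/14377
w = -31968/14377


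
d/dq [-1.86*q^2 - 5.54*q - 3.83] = -3.72*q - 5.54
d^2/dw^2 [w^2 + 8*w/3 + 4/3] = 2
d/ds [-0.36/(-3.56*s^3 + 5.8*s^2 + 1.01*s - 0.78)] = (-3.8448*s^2 + 4.176*s + 0.3636)/(3.56*s^3 - 5.8*s^2 - 1.01*s + 0.78)^2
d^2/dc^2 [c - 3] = 0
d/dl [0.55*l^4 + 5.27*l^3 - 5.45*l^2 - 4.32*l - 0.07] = 2.2*l^3 + 15.81*l^2 - 10.9*l - 4.32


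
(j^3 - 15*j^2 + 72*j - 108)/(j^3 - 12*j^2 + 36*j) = (j - 3)/j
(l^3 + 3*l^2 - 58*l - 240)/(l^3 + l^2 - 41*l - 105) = (l^2 - 2*l - 48)/(l^2 - 4*l - 21)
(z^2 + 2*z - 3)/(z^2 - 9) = (z - 1)/(z - 3)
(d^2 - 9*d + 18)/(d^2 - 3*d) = (d - 6)/d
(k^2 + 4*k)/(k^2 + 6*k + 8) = k/(k + 2)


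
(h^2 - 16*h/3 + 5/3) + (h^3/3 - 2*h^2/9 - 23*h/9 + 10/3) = h^3/3 + 7*h^2/9 - 71*h/9 + 5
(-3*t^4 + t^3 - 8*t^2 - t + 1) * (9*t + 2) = -27*t^5 + 3*t^4 - 70*t^3 - 25*t^2 + 7*t + 2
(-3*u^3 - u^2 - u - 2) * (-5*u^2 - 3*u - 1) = 15*u^5 + 14*u^4 + 11*u^3 + 14*u^2 + 7*u + 2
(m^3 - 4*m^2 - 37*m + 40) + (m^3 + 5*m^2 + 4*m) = 2*m^3 + m^2 - 33*m + 40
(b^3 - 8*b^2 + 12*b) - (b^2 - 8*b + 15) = b^3 - 9*b^2 + 20*b - 15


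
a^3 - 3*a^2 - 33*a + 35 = (a - 7)*(a - 1)*(a + 5)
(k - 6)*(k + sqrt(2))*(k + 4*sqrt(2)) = k^3 - 6*k^2 + 5*sqrt(2)*k^2 - 30*sqrt(2)*k + 8*k - 48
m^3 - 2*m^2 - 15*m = m*(m - 5)*(m + 3)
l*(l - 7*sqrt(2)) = l^2 - 7*sqrt(2)*l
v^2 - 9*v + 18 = (v - 6)*(v - 3)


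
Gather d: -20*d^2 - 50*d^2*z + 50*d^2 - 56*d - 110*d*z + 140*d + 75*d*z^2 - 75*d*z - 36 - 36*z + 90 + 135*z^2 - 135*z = d^2*(30 - 50*z) + d*(75*z^2 - 185*z + 84) + 135*z^2 - 171*z + 54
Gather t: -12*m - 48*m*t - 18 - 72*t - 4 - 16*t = -12*m + t*(-48*m - 88) - 22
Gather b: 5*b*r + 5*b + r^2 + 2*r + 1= b*(5*r + 5) + r^2 + 2*r + 1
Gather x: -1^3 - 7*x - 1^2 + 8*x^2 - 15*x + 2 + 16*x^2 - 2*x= 24*x^2 - 24*x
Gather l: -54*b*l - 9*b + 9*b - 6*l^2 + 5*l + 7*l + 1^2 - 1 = -6*l^2 + l*(12 - 54*b)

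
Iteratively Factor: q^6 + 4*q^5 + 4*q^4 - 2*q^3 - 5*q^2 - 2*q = (q + 2)*(q^5 + 2*q^4 - 2*q^2 - q) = (q - 1)*(q + 2)*(q^4 + 3*q^3 + 3*q^2 + q) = (q - 1)*(q + 1)*(q + 2)*(q^3 + 2*q^2 + q) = (q - 1)*(q + 1)^2*(q + 2)*(q^2 + q) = (q - 1)*(q + 1)^3*(q + 2)*(q)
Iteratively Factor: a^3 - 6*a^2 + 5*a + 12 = (a - 4)*(a^2 - 2*a - 3) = (a - 4)*(a - 3)*(a + 1)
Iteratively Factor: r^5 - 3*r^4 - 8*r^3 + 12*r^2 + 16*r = (r - 2)*(r^4 - r^3 - 10*r^2 - 8*r) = (r - 2)*(r + 1)*(r^3 - 2*r^2 - 8*r) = (r - 2)*(r + 1)*(r + 2)*(r^2 - 4*r) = (r - 4)*(r - 2)*(r + 1)*(r + 2)*(r)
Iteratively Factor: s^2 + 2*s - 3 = (s + 3)*(s - 1)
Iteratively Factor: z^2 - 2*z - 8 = (z + 2)*(z - 4)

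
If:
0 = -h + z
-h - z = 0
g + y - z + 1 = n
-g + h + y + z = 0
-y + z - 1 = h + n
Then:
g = -2/3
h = 0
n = -1/3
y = -2/3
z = 0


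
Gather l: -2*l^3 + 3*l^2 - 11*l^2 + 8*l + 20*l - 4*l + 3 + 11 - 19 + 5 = -2*l^3 - 8*l^2 + 24*l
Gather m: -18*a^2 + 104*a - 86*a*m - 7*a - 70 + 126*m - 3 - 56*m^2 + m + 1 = -18*a^2 + 97*a - 56*m^2 + m*(127 - 86*a) - 72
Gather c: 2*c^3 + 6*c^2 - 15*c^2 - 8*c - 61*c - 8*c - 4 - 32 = 2*c^3 - 9*c^2 - 77*c - 36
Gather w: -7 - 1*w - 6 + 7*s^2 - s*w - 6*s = 7*s^2 - 6*s + w*(-s - 1) - 13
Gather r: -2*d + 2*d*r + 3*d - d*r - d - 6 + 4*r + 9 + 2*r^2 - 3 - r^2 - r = r^2 + r*(d + 3)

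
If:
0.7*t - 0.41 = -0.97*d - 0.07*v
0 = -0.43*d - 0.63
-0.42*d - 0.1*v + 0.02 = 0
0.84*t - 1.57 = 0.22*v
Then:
No Solution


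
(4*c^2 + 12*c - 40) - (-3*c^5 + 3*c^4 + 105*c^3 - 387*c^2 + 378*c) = 3*c^5 - 3*c^4 - 105*c^3 + 391*c^2 - 366*c - 40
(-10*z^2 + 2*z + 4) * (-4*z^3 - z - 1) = 40*z^5 - 8*z^4 - 6*z^3 + 8*z^2 - 6*z - 4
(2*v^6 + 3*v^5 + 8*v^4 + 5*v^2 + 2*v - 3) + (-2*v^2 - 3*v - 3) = 2*v^6 + 3*v^5 + 8*v^4 + 3*v^2 - v - 6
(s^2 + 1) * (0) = 0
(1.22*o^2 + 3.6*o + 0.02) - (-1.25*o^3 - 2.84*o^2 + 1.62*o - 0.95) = 1.25*o^3 + 4.06*o^2 + 1.98*o + 0.97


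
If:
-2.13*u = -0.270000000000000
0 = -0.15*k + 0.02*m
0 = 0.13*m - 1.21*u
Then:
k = 0.16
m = 1.18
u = 0.13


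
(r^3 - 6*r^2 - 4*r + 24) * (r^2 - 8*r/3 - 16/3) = r^5 - 26*r^4/3 + 20*r^3/3 + 200*r^2/3 - 128*r/3 - 128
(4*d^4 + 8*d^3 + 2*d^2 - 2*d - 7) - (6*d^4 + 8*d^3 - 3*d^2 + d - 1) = -2*d^4 + 5*d^2 - 3*d - 6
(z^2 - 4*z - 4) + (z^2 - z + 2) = 2*z^2 - 5*z - 2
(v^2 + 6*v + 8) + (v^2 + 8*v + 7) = 2*v^2 + 14*v + 15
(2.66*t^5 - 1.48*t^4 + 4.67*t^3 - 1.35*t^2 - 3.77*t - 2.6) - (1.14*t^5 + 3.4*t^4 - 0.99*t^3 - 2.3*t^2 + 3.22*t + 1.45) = 1.52*t^5 - 4.88*t^4 + 5.66*t^3 + 0.95*t^2 - 6.99*t - 4.05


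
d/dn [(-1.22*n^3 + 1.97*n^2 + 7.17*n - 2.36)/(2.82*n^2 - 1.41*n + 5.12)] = (-3.4404*n^4 + 3.4404*n^3 - 41.7363*n^2 + 33.4832*n + 33.3828)/(7.9524*n^4 - 7.9524*n^3 + 30.8649*n^2 - 14.4384*n + 26.2144)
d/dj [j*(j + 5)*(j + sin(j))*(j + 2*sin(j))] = j*(j + 5)*(j + sin(j))*(2*cos(j) + 1) + j*(j + 5)*(j + 2*sin(j))*(cos(j) + 1) + j*(j + sin(j))*(j + 2*sin(j)) + (j + 5)*(j + sin(j))*(j + 2*sin(j))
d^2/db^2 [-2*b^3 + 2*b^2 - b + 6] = 4 - 12*b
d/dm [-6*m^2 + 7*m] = 7 - 12*m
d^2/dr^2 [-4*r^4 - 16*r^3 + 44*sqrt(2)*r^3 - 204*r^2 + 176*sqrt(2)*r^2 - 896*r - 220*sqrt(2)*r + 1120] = -48*r^2 - 96*r + 264*sqrt(2)*r - 408 + 352*sqrt(2)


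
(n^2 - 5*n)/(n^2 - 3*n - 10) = n/(n + 2)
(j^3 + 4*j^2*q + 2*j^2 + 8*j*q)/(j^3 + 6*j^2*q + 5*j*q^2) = (j^2 + 4*j*q + 2*j + 8*q)/(j^2 + 6*j*q + 5*q^2)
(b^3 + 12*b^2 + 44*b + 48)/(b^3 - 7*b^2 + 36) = (b^2 + 10*b + 24)/(b^2 - 9*b + 18)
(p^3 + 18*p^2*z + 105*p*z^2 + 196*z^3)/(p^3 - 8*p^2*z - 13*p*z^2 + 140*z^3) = (p^2 + 14*p*z + 49*z^2)/(p^2 - 12*p*z + 35*z^2)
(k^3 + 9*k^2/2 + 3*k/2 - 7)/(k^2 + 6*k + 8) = (2*k^2 + 5*k - 7)/(2*(k + 4))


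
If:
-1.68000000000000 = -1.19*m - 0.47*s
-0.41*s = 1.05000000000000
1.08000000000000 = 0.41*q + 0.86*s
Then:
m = 2.42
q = 8.01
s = -2.56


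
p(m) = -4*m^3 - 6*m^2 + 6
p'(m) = -12*m^2 - 12*m = 12*m*(-m - 1)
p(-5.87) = 608.31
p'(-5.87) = -343.04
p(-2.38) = 25.94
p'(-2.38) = -39.41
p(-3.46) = 99.86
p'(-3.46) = -102.14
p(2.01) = -50.72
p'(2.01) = -72.60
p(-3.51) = 105.05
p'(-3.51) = -105.72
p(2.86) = -136.65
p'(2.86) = -132.48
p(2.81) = -130.13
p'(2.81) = -128.47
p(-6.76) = 967.48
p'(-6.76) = -467.25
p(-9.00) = 2436.00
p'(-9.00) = -864.00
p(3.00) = -156.00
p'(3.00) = -144.00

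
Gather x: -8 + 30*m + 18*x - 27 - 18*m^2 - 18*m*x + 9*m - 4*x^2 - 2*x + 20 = -18*m^2 + 39*m - 4*x^2 + x*(16 - 18*m) - 15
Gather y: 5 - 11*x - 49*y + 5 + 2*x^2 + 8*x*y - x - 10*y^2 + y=2*x^2 - 12*x - 10*y^2 + y*(8*x - 48) + 10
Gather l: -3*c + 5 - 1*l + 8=-3*c - l + 13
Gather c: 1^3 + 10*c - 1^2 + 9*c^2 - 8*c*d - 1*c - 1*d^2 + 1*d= 9*c^2 + c*(9 - 8*d) - d^2 + d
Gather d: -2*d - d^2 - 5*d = -d^2 - 7*d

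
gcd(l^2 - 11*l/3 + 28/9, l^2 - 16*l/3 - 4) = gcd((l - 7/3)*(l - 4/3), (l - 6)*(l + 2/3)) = 1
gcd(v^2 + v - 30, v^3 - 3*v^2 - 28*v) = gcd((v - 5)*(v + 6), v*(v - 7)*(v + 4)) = 1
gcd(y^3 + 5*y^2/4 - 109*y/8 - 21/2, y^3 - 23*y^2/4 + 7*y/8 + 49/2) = y - 7/2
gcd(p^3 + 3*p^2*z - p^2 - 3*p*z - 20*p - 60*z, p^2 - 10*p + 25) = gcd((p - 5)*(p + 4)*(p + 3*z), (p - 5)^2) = p - 5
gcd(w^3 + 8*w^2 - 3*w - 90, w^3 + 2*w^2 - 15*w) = w^2 + 2*w - 15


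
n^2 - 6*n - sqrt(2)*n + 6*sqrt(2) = (n - 6)*(n - sqrt(2))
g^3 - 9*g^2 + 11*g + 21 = (g - 7)*(g - 3)*(g + 1)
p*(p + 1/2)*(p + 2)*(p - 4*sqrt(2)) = p^4 - 4*sqrt(2)*p^3 + 5*p^3/2 - 10*sqrt(2)*p^2 + p^2 - 4*sqrt(2)*p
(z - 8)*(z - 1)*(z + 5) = z^3 - 4*z^2 - 37*z + 40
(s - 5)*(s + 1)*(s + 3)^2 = s^4 + 2*s^3 - 20*s^2 - 66*s - 45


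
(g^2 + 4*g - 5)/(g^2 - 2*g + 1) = (g + 5)/(g - 1)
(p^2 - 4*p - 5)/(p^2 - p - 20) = (p + 1)/(p + 4)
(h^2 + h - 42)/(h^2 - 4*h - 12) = (h + 7)/(h + 2)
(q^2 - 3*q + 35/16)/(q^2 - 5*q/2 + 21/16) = (4*q - 5)/(4*q - 3)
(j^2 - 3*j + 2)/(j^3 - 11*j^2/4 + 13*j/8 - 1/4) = 8*(j - 1)/(8*j^2 - 6*j + 1)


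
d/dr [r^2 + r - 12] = 2*r + 1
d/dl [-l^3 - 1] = -3*l^2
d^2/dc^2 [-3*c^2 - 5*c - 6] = -6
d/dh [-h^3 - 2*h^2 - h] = -3*h^2 - 4*h - 1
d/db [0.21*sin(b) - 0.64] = 0.21*cos(b)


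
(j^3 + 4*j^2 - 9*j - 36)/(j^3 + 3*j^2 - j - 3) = (j^2 + j - 12)/(j^2 - 1)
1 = 1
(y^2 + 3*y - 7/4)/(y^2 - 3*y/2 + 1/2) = (y + 7/2)/(y - 1)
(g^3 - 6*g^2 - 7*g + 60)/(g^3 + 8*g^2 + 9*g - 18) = (g^2 - 9*g + 20)/(g^2 + 5*g - 6)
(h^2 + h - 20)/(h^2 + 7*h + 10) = (h - 4)/(h + 2)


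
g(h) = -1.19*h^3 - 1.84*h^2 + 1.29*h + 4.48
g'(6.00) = -149.31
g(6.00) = -311.06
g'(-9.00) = -254.76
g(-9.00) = 711.34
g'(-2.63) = -13.72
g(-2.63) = 10.01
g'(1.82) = -17.23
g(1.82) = -6.44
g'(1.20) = -8.27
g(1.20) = 1.32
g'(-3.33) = -26.04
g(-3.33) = 23.72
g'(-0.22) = 1.93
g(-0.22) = 4.12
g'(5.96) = -147.45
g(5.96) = -305.12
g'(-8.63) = -232.83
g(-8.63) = 621.17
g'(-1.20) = 0.57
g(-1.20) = 2.34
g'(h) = -3.57*h^2 - 3.68*h + 1.29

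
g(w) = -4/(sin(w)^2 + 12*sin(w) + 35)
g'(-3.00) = -0.04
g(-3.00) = -0.12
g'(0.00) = 0.04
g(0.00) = -0.11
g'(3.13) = -0.04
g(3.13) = -0.11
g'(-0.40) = 0.04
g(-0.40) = -0.13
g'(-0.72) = 0.04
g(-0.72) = -0.15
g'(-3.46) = -0.03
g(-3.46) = -0.10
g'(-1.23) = 0.02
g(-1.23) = -0.16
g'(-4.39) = -0.01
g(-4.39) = -0.08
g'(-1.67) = -0.01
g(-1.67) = -0.17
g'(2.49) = -0.02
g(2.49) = -0.09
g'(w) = -4*(-2*sin(w)*cos(w) - 12*cos(w))/(sin(w)^2 + 12*sin(w) + 35)^2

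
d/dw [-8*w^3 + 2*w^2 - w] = -24*w^2 + 4*w - 1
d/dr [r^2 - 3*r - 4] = 2*r - 3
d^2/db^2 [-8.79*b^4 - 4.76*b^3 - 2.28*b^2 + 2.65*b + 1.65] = -105.48*b^2 - 28.56*b - 4.56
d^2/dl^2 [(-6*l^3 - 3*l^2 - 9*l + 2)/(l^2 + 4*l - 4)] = 2*(-117*l^3 + 258*l^2 - 372*l - 152)/(l^6 + 12*l^5 + 36*l^4 - 32*l^3 - 144*l^2 + 192*l - 64)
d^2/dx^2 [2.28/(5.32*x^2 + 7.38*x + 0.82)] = (-129.058944*x^2 - 179.032896*x + 2.28*(10.64*x + 7.38)*(21.28*x + 14.76) - 19.892544)/(5.32*x^2 + 7.38*x + 0.82)^3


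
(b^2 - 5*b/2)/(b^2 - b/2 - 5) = b/(b + 2)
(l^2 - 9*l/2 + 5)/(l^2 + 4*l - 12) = (l - 5/2)/(l + 6)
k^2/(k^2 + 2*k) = k/(k + 2)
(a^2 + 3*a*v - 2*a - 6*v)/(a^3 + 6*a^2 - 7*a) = (a^2 + 3*a*v - 2*a - 6*v)/(a*(a^2 + 6*a - 7))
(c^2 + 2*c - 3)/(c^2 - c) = (c + 3)/c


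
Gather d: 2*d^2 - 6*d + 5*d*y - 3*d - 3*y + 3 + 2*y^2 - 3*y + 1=2*d^2 + d*(5*y - 9) + 2*y^2 - 6*y + 4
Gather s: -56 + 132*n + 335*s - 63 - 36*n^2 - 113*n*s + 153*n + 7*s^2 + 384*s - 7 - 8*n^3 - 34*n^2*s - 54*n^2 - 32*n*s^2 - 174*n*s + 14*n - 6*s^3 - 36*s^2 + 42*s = -8*n^3 - 90*n^2 + 299*n - 6*s^3 + s^2*(-32*n - 29) + s*(-34*n^2 - 287*n + 761) - 126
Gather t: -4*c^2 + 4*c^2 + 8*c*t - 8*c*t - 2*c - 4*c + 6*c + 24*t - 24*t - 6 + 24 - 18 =0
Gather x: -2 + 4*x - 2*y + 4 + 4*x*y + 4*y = x*(4*y + 4) + 2*y + 2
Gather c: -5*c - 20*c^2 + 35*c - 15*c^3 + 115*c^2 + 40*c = -15*c^3 + 95*c^2 + 70*c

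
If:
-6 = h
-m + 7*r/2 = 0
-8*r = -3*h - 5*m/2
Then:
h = -6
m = 84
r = 24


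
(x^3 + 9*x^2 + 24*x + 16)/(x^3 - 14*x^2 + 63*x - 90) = (x^3 + 9*x^2 + 24*x + 16)/(x^3 - 14*x^2 + 63*x - 90)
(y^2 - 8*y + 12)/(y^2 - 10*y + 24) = (y - 2)/(y - 4)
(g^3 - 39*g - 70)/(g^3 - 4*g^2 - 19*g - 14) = (g + 5)/(g + 1)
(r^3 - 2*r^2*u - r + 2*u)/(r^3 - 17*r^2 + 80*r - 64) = (r^2 - 2*r*u + r - 2*u)/(r^2 - 16*r + 64)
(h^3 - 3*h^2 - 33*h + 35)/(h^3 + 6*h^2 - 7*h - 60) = (h^2 - 8*h + 7)/(h^2 + h - 12)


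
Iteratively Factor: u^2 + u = (u)*(u + 1)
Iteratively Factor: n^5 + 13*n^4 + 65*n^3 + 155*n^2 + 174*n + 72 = (n + 3)*(n^4 + 10*n^3 + 35*n^2 + 50*n + 24) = (n + 3)^2*(n^3 + 7*n^2 + 14*n + 8) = (n + 1)*(n + 3)^2*(n^2 + 6*n + 8) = (n + 1)*(n + 2)*(n + 3)^2*(n + 4)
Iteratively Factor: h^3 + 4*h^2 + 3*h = (h + 1)*(h^2 + 3*h) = (h + 1)*(h + 3)*(h)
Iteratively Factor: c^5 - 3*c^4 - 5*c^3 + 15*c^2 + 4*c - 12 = (c + 1)*(c^4 - 4*c^3 - c^2 + 16*c - 12) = (c - 2)*(c + 1)*(c^3 - 2*c^2 - 5*c + 6) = (c - 2)*(c + 1)*(c + 2)*(c^2 - 4*c + 3) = (c - 2)*(c - 1)*(c + 1)*(c + 2)*(c - 3)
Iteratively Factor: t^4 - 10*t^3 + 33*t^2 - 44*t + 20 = (t - 2)*(t^3 - 8*t^2 + 17*t - 10) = (t - 5)*(t - 2)*(t^2 - 3*t + 2) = (t - 5)*(t - 2)*(t - 1)*(t - 2)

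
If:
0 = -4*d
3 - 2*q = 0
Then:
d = 0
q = 3/2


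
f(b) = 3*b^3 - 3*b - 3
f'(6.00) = 321.00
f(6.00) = 627.00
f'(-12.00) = 1293.00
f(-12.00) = -5151.00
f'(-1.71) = 23.32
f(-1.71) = -12.87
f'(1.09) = 7.69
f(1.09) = -2.38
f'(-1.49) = 16.98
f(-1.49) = -8.45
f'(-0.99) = 5.82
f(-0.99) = -2.94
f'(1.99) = 32.64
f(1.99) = 14.67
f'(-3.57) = 111.70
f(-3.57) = -128.79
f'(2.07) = 35.56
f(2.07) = 17.40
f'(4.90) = 213.09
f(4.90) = 335.25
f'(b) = 9*b^2 - 3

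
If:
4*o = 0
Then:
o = 0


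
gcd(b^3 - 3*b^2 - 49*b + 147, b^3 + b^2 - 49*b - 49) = b^2 - 49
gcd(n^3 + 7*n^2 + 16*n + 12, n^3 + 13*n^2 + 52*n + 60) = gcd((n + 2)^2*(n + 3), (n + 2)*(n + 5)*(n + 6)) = n + 2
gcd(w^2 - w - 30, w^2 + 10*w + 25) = w + 5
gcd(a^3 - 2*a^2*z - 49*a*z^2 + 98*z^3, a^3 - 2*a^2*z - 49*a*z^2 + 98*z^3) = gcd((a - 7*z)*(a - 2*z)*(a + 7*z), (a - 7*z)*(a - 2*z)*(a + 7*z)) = a^3 - 2*a^2*z - 49*a*z^2 + 98*z^3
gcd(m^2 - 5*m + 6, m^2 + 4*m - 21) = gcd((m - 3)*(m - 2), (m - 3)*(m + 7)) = m - 3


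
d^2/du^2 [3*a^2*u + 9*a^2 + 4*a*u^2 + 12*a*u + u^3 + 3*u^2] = 8*a + 6*u + 6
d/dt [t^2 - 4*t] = 2*t - 4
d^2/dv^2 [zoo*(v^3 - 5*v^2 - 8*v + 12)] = zoo*(v + 1)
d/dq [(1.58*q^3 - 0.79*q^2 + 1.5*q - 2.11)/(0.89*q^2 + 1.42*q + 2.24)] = (1.4062*q^4 + 4.4872*q^3 + 8.1608*q^2 + 0.216599999999999*q + 6.3562)/(0.7921*q^4 + 2.5276*q^3 + 6.0036*q^2 + 6.3616*q + 5.0176)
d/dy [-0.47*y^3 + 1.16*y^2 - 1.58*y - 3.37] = -1.41*y^2 + 2.32*y - 1.58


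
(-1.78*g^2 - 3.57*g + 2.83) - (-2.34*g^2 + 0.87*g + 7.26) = 0.56*g^2 - 4.44*g - 4.43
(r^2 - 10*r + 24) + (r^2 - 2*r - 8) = 2*r^2 - 12*r + 16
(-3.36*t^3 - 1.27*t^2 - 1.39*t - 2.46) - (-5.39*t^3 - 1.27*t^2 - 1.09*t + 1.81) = 2.03*t^3 - 0.3*t - 4.27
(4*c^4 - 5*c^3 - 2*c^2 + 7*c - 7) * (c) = 4*c^5 - 5*c^4 - 2*c^3 + 7*c^2 - 7*c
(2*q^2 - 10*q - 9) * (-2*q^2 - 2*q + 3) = -4*q^4 + 16*q^3 + 44*q^2 - 12*q - 27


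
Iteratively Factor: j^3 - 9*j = (j - 3)*(j^2 + 3*j) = j*(j - 3)*(j + 3)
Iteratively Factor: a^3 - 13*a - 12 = (a - 4)*(a^2 + 4*a + 3) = (a - 4)*(a + 3)*(a + 1)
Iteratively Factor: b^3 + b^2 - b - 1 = (b + 1)*(b^2 - 1) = (b - 1)*(b + 1)*(b + 1)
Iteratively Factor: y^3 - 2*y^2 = (y)*(y^2 - 2*y) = y^2*(y - 2)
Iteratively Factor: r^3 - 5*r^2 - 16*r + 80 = (r - 4)*(r^2 - r - 20) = (r - 4)*(r + 4)*(r - 5)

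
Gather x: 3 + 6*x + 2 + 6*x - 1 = 12*x + 4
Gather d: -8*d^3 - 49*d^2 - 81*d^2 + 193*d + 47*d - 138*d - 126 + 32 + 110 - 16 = -8*d^3 - 130*d^2 + 102*d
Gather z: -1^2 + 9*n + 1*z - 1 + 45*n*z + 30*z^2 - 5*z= 9*n + 30*z^2 + z*(45*n - 4) - 2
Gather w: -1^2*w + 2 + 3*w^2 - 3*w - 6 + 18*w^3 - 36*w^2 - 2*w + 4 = 18*w^3 - 33*w^2 - 6*w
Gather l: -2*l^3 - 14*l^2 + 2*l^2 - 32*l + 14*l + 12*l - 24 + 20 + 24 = -2*l^3 - 12*l^2 - 6*l + 20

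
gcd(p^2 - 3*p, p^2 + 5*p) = p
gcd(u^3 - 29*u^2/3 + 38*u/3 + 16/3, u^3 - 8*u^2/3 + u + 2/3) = u^2 - 5*u/3 - 2/3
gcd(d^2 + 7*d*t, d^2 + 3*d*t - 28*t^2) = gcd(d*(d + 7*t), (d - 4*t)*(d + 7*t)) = d + 7*t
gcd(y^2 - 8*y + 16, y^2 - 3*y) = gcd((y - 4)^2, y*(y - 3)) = 1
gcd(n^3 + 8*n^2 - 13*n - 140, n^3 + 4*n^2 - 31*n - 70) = n + 7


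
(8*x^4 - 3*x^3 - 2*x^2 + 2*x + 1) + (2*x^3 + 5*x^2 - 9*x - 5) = 8*x^4 - x^3 + 3*x^2 - 7*x - 4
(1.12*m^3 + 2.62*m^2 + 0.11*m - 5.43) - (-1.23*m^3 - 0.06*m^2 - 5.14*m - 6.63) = 2.35*m^3 + 2.68*m^2 + 5.25*m + 1.2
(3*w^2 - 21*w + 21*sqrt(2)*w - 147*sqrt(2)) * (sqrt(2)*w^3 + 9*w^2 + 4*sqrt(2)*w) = 3*sqrt(2)*w^5 - 21*sqrt(2)*w^4 + 69*w^4 - 483*w^3 + 201*sqrt(2)*w^3 - 1407*sqrt(2)*w^2 + 168*w^2 - 1176*w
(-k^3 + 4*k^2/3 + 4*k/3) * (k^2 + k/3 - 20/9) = -k^5 + k^4 + 4*k^3 - 68*k^2/27 - 80*k/27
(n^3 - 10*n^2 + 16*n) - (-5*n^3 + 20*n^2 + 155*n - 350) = 6*n^3 - 30*n^2 - 139*n + 350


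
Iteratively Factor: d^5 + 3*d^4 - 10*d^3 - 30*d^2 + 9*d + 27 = (d - 1)*(d^4 + 4*d^3 - 6*d^2 - 36*d - 27) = (d - 1)*(d + 1)*(d^3 + 3*d^2 - 9*d - 27) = (d - 1)*(d + 1)*(d + 3)*(d^2 - 9) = (d - 3)*(d - 1)*(d + 1)*(d + 3)*(d + 3)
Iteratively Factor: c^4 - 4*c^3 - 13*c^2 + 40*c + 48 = (c + 1)*(c^3 - 5*c^2 - 8*c + 48) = (c + 1)*(c + 3)*(c^2 - 8*c + 16) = (c - 4)*(c + 1)*(c + 3)*(c - 4)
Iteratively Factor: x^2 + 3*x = (x + 3)*(x)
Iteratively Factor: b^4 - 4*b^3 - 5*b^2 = (b)*(b^3 - 4*b^2 - 5*b) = b^2*(b^2 - 4*b - 5) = b^2*(b - 5)*(b + 1)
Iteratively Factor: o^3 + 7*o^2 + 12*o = (o)*(o^2 + 7*o + 12) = o*(o + 4)*(o + 3)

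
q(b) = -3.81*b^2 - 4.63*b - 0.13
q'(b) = -7.62*b - 4.63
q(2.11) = -26.86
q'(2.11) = -20.71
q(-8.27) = -222.42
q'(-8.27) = 58.39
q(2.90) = -45.60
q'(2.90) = -26.73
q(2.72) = -40.91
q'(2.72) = -25.36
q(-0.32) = 0.96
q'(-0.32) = -2.19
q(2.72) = -40.91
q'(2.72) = -25.36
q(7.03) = -220.97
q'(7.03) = -58.20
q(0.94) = -7.85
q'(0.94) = -11.79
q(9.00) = -350.41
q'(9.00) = -73.21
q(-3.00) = -20.53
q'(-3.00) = 18.23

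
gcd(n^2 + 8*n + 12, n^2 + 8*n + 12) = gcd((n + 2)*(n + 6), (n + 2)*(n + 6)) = n^2 + 8*n + 12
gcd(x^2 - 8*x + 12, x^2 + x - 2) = 1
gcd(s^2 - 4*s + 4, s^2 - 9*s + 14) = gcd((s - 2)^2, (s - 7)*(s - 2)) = s - 2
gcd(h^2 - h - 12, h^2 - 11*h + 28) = h - 4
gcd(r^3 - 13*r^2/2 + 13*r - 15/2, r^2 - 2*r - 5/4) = r - 5/2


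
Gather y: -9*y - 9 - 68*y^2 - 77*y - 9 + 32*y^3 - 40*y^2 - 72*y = 32*y^3 - 108*y^2 - 158*y - 18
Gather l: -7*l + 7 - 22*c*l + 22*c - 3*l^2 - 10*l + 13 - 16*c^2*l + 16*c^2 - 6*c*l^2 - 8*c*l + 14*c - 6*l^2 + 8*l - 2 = 16*c^2 + 36*c + l^2*(-6*c - 9) + l*(-16*c^2 - 30*c - 9) + 18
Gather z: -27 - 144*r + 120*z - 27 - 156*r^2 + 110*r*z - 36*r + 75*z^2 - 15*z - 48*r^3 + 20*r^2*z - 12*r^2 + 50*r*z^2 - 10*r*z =-48*r^3 - 168*r^2 - 180*r + z^2*(50*r + 75) + z*(20*r^2 + 100*r + 105) - 54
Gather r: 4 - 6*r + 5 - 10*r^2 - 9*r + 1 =-10*r^2 - 15*r + 10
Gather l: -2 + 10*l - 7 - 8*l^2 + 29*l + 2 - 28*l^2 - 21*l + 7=-36*l^2 + 18*l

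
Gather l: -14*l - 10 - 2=-14*l - 12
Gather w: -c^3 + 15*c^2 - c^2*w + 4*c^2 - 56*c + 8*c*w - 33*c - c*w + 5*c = -c^3 + 19*c^2 - 84*c + w*(-c^2 + 7*c)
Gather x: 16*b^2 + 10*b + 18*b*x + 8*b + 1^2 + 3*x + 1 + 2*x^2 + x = 16*b^2 + 18*b + 2*x^2 + x*(18*b + 4) + 2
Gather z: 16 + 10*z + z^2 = z^2 + 10*z + 16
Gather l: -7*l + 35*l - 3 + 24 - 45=28*l - 24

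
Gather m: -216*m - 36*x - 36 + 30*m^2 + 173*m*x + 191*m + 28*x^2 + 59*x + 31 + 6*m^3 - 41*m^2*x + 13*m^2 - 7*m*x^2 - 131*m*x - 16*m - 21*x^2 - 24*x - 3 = 6*m^3 + m^2*(43 - 41*x) + m*(-7*x^2 + 42*x - 41) + 7*x^2 - x - 8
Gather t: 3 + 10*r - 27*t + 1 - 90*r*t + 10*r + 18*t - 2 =20*r + t*(-90*r - 9) + 2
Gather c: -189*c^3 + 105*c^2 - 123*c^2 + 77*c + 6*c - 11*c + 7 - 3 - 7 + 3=-189*c^3 - 18*c^2 + 72*c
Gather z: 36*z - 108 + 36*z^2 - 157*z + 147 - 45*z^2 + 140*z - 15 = -9*z^2 + 19*z + 24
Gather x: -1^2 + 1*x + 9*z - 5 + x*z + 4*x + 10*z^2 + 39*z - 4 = x*(z + 5) + 10*z^2 + 48*z - 10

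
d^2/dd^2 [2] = 0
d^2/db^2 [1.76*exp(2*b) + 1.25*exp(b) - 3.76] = (7.04*exp(b) + 1.25)*exp(b)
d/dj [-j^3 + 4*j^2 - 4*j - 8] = -3*j^2 + 8*j - 4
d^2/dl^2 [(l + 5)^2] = 2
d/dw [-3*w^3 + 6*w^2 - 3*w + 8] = -9*w^2 + 12*w - 3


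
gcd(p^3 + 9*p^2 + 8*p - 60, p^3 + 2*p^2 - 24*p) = p + 6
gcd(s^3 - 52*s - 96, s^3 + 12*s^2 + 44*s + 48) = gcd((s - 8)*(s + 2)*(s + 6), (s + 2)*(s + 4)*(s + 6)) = s^2 + 8*s + 12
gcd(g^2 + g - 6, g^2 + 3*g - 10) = g - 2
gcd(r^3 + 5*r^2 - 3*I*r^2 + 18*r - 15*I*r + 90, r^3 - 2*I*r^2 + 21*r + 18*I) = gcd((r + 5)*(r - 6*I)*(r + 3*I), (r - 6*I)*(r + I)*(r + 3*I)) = r^2 - 3*I*r + 18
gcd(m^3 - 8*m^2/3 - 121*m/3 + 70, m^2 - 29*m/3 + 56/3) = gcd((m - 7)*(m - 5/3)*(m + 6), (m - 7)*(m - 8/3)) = m - 7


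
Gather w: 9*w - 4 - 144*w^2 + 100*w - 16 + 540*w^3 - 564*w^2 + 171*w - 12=540*w^3 - 708*w^2 + 280*w - 32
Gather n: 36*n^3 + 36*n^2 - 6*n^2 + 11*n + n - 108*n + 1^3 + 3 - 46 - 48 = 36*n^3 + 30*n^2 - 96*n - 90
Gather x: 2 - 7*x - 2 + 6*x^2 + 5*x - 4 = 6*x^2 - 2*x - 4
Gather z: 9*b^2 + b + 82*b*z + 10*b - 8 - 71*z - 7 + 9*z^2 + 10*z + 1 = 9*b^2 + 11*b + 9*z^2 + z*(82*b - 61) - 14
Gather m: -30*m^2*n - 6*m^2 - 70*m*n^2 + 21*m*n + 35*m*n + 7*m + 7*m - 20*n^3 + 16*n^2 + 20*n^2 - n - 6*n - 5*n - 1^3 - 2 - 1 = m^2*(-30*n - 6) + m*(-70*n^2 + 56*n + 14) - 20*n^3 + 36*n^2 - 12*n - 4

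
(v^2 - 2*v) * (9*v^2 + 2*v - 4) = 9*v^4 - 16*v^3 - 8*v^2 + 8*v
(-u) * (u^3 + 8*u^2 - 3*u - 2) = -u^4 - 8*u^3 + 3*u^2 + 2*u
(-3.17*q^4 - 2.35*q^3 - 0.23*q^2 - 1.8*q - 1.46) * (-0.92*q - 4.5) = 2.9164*q^5 + 16.427*q^4 + 10.7866*q^3 + 2.691*q^2 + 9.4432*q + 6.57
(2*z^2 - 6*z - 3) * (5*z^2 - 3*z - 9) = 10*z^4 - 36*z^3 - 15*z^2 + 63*z + 27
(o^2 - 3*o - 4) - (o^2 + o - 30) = 26 - 4*o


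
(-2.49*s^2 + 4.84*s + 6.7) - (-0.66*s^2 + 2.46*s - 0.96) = -1.83*s^2 + 2.38*s + 7.66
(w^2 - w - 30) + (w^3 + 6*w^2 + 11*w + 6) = w^3 + 7*w^2 + 10*w - 24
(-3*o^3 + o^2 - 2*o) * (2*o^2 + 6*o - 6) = -6*o^5 - 16*o^4 + 20*o^3 - 18*o^2 + 12*o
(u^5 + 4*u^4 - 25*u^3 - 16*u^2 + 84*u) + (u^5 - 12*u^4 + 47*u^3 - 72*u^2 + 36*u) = 2*u^5 - 8*u^4 + 22*u^3 - 88*u^2 + 120*u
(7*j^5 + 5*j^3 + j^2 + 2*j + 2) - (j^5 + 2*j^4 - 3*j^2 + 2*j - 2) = 6*j^5 - 2*j^4 + 5*j^3 + 4*j^2 + 4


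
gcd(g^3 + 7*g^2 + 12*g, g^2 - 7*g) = g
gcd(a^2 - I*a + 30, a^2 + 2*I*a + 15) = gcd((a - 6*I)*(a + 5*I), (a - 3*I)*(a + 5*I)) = a + 5*I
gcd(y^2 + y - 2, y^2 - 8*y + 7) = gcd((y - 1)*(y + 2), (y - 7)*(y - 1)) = y - 1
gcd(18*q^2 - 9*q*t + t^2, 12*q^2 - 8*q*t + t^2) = 6*q - t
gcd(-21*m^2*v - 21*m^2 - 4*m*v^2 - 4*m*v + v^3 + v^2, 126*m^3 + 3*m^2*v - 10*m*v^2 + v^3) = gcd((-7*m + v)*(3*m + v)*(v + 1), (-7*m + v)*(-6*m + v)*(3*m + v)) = -21*m^2 - 4*m*v + v^2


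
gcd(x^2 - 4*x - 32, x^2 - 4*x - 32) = x^2 - 4*x - 32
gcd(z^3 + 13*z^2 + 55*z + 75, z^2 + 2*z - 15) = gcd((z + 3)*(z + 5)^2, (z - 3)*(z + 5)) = z + 5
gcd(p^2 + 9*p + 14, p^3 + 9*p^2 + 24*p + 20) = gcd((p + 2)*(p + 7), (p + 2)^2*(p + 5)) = p + 2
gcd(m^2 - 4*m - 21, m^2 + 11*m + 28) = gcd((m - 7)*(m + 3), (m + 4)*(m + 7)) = 1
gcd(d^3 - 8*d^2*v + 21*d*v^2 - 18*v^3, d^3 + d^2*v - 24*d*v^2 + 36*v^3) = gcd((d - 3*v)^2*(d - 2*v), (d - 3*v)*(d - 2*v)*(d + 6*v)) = d^2 - 5*d*v + 6*v^2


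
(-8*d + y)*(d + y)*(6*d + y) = -48*d^3 - 50*d^2*y - d*y^2 + y^3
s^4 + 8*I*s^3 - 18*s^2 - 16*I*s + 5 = (s + I)^3*(s + 5*I)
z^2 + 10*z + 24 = (z + 4)*(z + 6)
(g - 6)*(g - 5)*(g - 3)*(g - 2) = g^4 - 16*g^3 + 91*g^2 - 216*g + 180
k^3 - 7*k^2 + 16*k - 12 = (k - 3)*(k - 2)^2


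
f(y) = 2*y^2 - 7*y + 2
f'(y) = 4*y - 7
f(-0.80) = 8.88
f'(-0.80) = -10.20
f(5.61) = 25.67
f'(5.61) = 15.44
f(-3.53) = 51.63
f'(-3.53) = -21.12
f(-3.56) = 52.27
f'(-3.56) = -21.24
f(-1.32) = 14.72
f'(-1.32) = -12.28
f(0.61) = -1.53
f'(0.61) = -4.56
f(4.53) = 11.33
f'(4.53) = 11.12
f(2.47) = -3.09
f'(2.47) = 2.88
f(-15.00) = 557.00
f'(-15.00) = -67.00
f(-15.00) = 557.00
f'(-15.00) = -67.00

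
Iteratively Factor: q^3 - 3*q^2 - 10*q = (q - 5)*(q^2 + 2*q) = q*(q - 5)*(q + 2)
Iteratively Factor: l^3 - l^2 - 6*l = (l)*(l^2 - l - 6) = l*(l - 3)*(l + 2)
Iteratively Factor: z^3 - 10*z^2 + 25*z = (z)*(z^2 - 10*z + 25) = z*(z - 5)*(z - 5)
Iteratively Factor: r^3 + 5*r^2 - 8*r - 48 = (r + 4)*(r^2 + r - 12) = (r + 4)^2*(r - 3)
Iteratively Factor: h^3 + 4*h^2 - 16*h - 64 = (h + 4)*(h^2 - 16) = (h - 4)*(h + 4)*(h + 4)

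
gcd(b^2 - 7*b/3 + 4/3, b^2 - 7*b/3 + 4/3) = b^2 - 7*b/3 + 4/3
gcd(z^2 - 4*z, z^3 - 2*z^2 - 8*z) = z^2 - 4*z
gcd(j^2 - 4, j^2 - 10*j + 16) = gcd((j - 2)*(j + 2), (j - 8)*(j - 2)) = j - 2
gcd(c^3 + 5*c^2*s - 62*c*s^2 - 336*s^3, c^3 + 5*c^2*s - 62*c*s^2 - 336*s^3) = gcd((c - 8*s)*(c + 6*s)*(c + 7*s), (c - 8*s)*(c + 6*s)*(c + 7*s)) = -c^3 - 5*c^2*s + 62*c*s^2 + 336*s^3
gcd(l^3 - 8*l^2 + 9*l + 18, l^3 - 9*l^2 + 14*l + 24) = l^2 - 5*l - 6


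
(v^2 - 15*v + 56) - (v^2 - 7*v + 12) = 44 - 8*v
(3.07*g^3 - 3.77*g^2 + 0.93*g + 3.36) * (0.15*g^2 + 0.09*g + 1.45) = 0.4605*g^5 - 0.2892*g^4 + 4.2517*g^3 - 4.8788*g^2 + 1.6509*g + 4.872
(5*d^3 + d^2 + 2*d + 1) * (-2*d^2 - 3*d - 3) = -10*d^5 - 17*d^4 - 22*d^3 - 11*d^2 - 9*d - 3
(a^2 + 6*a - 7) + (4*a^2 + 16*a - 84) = 5*a^2 + 22*a - 91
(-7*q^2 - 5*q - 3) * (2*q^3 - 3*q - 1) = -14*q^5 - 10*q^4 + 15*q^3 + 22*q^2 + 14*q + 3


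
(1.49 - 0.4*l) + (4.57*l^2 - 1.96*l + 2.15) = 4.57*l^2 - 2.36*l + 3.64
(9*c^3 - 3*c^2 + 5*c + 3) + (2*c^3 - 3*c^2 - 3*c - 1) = 11*c^3 - 6*c^2 + 2*c + 2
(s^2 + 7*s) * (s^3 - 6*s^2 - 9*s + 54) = s^5 + s^4 - 51*s^3 - 9*s^2 + 378*s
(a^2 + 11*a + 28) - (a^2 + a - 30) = 10*a + 58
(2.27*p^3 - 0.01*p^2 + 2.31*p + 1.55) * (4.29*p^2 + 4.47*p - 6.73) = 9.7383*p^5 + 10.104*p^4 - 5.4119*p^3 + 17.0425*p^2 - 8.6178*p - 10.4315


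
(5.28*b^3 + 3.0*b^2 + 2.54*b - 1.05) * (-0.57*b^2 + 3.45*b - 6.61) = -3.0096*b^5 + 16.506*b^4 - 25.9986*b^3 - 10.4685*b^2 - 20.4119*b + 6.9405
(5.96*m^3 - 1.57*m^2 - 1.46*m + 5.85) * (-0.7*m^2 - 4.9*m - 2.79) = -4.172*m^5 - 28.105*m^4 - 7.9134*m^3 + 7.4393*m^2 - 24.5916*m - 16.3215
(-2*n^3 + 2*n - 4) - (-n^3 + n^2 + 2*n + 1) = -n^3 - n^2 - 5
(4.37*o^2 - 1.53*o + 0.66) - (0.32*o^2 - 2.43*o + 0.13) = 4.05*o^2 + 0.9*o + 0.53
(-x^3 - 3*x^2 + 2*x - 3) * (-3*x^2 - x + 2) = 3*x^5 + 10*x^4 - 5*x^3 + x^2 + 7*x - 6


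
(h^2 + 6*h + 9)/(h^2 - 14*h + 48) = (h^2 + 6*h + 9)/(h^2 - 14*h + 48)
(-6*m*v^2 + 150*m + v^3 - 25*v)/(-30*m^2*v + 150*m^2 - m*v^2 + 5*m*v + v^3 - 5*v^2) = (v + 5)/(5*m + v)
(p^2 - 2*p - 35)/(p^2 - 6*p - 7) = (p + 5)/(p + 1)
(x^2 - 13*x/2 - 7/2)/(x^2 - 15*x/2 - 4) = (x - 7)/(x - 8)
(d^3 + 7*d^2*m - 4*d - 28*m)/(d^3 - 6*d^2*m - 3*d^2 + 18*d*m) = (d^3 + 7*d^2*m - 4*d - 28*m)/(d*(d^2 - 6*d*m - 3*d + 18*m))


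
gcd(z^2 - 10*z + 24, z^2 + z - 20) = z - 4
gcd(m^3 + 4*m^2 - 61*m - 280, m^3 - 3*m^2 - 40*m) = m^2 - 3*m - 40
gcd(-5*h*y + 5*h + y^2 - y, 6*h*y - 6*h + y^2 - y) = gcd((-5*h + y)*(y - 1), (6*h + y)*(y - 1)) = y - 1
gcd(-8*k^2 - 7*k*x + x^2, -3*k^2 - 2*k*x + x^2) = k + x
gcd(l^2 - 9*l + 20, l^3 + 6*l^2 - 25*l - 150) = l - 5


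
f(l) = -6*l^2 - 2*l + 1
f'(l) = -12*l - 2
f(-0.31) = 1.04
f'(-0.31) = 1.72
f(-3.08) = -49.76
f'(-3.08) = 34.96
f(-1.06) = -3.62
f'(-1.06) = 10.72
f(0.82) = -4.67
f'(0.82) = -11.84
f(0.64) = -2.74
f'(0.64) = -9.68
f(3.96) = -101.01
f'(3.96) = -49.52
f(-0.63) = -0.12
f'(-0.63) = 5.56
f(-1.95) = -17.92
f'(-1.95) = 21.40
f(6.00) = -227.00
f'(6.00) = -74.00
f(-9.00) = -467.00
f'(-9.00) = 106.00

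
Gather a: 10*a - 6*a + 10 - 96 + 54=4*a - 32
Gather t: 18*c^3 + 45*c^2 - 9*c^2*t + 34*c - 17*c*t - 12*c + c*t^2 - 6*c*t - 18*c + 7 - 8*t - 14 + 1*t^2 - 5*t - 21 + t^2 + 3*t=18*c^3 + 45*c^2 + 4*c + t^2*(c + 2) + t*(-9*c^2 - 23*c - 10) - 28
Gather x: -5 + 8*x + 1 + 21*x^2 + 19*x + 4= 21*x^2 + 27*x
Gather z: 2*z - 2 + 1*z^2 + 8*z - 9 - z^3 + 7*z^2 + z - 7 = -z^3 + 8*z^2 + 11*z - 18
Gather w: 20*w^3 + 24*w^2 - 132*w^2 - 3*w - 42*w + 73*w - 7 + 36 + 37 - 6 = 20*w^3 - 108*w^2 + 28*w + 60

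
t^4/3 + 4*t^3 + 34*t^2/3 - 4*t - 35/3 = (t/3 + 1/3)*(t - 1)*(t + 5)*(t + 7)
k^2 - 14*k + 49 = (k - 7)^2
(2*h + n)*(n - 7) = 2*h*n - 14*h + n^2 - 7*n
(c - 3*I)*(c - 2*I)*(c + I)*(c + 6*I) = c^4 + 2*I*c^3 + 23*c^2 - 12*I*c + 36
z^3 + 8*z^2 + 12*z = z*(z + 2)*(z + 6)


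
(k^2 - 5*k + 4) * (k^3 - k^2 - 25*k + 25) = k^5 - 6*k^4 - 16*k^3 + 146*k^2 - 225*k + 100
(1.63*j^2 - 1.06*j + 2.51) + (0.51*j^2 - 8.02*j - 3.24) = 2.14*j^2 - 9.08*j - 0.73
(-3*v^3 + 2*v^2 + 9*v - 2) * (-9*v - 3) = 27*v^4 - 9*v^3 - 87*v^2 - 9*v + 6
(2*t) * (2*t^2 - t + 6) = 4*t^3 - 2*t^2 + 12*t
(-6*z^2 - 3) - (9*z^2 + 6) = -15*z^2 - 9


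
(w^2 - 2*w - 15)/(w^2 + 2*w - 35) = (w + 3)/(w + 7)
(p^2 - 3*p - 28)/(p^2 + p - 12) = (p - 7)/(p - 3)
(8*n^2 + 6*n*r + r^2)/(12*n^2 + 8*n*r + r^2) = (4*n + r)/(6*n + r)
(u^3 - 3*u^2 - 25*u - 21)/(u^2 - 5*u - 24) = (u^2 - 6*u - 7)/(u - 8)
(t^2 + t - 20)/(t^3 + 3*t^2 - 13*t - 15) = (t - 4)/(t^2 - 2*t - 3)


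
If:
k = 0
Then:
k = 0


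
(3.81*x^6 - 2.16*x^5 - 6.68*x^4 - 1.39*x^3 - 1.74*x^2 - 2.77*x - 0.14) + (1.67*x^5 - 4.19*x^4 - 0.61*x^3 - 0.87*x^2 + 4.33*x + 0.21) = 3.81*x^6 - 0.49*x^5 - 10.87*x^4 - 2.0*x^3 - 2.61*x^2 + 1.56*x + 0.07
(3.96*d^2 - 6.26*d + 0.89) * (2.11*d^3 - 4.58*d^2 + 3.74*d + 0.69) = 8.3556*d^5 - 31.3454*d^4 + 45.3591*d^3 - 24.7562*d^2 - 0.9908*d + 0.6141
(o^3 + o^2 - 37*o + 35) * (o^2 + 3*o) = o^5 + 4*o^4 - 34*o^3 - 76*o^2 + 105*o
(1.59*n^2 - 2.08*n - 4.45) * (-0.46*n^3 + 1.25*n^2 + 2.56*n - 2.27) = -0.7314*n^5 + 2.9443*n^4 + 3.5174*n^3 - 14.4966*n^2 - 6.6704*n + 10.1015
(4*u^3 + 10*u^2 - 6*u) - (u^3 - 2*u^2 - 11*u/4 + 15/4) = 3*u^3 + 12*u^2 - 13*u/4 - 15/4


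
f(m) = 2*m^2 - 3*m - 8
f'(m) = 4*m - 3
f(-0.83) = -4.13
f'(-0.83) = -6.32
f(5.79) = 41.68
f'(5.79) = 20.16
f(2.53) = -2.79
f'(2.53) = 7.12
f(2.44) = -3.41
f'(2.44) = 6.76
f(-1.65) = 2.40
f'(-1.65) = -9.60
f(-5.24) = 62.64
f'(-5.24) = -23.96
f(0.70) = -9.12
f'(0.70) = -0.20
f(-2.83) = 16.51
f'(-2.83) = -14.32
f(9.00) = 127.00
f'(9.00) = 33.00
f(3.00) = 1.00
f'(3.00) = 9.00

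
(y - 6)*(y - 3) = y^2 - 9*y + 18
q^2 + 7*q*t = q*(q + 7*t)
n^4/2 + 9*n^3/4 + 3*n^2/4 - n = n*(n/2 + 1/2)*(n - 1/2)*(n + 4)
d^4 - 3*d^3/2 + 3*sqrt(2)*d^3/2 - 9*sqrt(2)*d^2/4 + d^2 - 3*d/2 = d*(d - 3/2)*(d + sqrt(2)/2)*(d + sqrt(2))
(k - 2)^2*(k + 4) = k^3 - 12*k + 16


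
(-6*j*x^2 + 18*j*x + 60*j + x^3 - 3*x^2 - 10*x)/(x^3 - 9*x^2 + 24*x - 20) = (-6*j*x - 12*j + x^2 + 2*x)/(x^2 - 4*x + 4)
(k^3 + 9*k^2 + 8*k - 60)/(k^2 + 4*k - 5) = (k^2 + 4*k - 12)/(k - 1)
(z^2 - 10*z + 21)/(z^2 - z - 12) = (-z^2 + 10*z - 21)/(-z^2 + z + 12)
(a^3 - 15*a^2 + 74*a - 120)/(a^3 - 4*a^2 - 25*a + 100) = (a - 6)/(a + 5)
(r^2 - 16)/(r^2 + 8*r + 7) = (r^2 - 16)/(r^2 + 8*r + 7)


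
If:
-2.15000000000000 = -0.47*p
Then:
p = 4.57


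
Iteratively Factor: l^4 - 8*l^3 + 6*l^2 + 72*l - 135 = (l + 3)*(l^3 - 11*l^2 + 39*l - 45) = (l - 3)*(l + 3)*(l^2 - 8*l + 15) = (l - 5)*(l - 3)*(l + 3)*(l - 3)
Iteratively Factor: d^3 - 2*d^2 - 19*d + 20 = (d + 4)*(d^2 - 6*d + 5) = (d - 5)*(d + 4)*(d - 1)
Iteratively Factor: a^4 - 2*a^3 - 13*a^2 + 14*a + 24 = (a + 3)*(a^3 - 5*a^2 + 2*a + 8) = (a - 4)*(a + 3)*(a^2 - a - 2) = (a - 4)*(a - 2)*(a + 3)*(a + 1)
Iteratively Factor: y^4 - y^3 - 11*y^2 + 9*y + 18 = (y - 3)*(y^3 + 2*y^2 - 5*y - 6) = (y - 3)*(y + 1)*(y^2 + y - 6) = (y - 3)*(y - 2)*(y + 1)*(y + 3)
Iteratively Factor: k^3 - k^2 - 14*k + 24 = (k - 3)*(k^2 + 2*k - 8) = (k - 3)*(k - 2)*(k + 4)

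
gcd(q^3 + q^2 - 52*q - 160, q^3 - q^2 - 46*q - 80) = q^2 - 3*q - 40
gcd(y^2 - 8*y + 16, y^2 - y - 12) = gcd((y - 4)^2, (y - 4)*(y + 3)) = y - 4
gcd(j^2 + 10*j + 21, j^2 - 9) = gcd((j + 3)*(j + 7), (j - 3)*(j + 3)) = j + 3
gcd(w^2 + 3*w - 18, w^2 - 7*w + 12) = w - 3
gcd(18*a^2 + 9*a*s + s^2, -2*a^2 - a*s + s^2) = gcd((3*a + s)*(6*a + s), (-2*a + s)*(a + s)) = 1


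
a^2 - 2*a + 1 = (a - 1)^2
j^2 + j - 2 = (j - 1)*(j + 2)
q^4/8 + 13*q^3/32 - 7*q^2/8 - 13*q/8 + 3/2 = (q/4 + 1)*(q/2 + 1)*(q - 2)*(q - 3/4)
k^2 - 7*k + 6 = (k - 6)*(k - 1)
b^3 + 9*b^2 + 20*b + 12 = (b + 1)*(b + 2)*(b + 6)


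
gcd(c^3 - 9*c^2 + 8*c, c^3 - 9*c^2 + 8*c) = c^3 - 9*c^2 + 8*c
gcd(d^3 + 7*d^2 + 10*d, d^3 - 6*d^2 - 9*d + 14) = d + 2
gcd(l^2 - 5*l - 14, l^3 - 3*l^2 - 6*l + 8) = l + 2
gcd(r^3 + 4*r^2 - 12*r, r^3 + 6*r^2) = r^2 + 6*r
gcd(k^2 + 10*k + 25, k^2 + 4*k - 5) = k + 5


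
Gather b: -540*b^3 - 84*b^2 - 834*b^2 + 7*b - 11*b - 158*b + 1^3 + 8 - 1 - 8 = -540*b^3 - 918*b^2 - 162*b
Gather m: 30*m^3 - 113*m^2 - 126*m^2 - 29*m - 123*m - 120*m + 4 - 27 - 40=30*m^3 - 239*m^2 - 272*m - 63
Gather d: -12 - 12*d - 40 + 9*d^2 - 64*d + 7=9*d^2 - 76*d - 45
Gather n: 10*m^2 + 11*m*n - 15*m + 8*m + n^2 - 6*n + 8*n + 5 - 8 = 10*m^2 - 7*m + n^2 + n*(11*m + 2) - 3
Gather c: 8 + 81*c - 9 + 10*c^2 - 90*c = 10*c^2 - 9*c - 1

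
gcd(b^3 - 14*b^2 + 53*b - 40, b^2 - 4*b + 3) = b - 1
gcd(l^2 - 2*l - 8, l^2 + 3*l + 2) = l + 2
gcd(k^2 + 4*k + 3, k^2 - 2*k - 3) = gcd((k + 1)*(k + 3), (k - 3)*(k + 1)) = k + 1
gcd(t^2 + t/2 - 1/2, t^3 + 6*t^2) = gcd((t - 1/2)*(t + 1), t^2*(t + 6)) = 1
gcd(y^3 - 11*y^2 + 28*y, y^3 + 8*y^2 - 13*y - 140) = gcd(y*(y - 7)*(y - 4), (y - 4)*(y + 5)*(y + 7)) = y - 4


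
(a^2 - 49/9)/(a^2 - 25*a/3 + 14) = (a + 7/3)/(a - 6)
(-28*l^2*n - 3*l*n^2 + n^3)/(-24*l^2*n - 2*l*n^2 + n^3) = (7*l - n)/(6*l - n)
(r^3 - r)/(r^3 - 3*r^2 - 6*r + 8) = r*(r + 1)/(r^2 - 2*r - 8)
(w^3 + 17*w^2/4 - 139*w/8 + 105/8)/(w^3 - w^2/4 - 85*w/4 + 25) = (w^2 + 11*w/2 - 21/2)/(w^2 + w - 20)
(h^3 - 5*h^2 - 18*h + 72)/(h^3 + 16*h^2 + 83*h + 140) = (h^2 - 9*h + 18)/(h^2 + 12*h + 35)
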